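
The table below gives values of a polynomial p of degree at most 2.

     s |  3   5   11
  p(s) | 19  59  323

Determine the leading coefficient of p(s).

Write p(s) = as^2 + bs + c. Substituting each data point gives a linear system:
  9a + 3b + c = 19
  25a + 5b + c = 59
  121a + 11b + c = 323
Solving the system yields a = 3, b = -4, c = 4.
So p(s) = 3s^2 - 4s + 4.
The leading coefficient is 3.

3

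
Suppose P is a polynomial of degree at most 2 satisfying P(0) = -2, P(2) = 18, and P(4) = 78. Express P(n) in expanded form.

Write P(n) = an^2 + bn + c. Substituting each data point gives a linear system:
  c = -2
  4a + 2b + c = 18
  16a + 4b + c = 78
Solving the system yields a = 5, b = 0, c = -2.
So P(n) = 5n^2 - 2.
Check: P(0) = -2. ✓

P(n) = 5n^2 - 2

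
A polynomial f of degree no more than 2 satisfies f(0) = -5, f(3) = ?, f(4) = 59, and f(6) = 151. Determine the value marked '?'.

The 3 known points determine the degree-2 polynomial uniquely.
Write f(x) = ax^2 + bx + c. Substituting each data point gives a linear system:
  c = -5
  16a + 4b + c = 59
  36a + 6b + c = 151
Solving the system yields a = 5, b = -4, c = -5.
So f(x) = 5x² - 4x - 5.
Then f(3) = 28.

28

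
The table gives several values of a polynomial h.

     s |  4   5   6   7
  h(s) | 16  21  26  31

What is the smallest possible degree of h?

1

Forward differences of the values at s = 4, 5, 6, 7:
  h  : 16  21  26  31
  Δ  : 5  5  5
  Δ^2: 0  0
  Δ^3: 0
The first differences are constant (5) and nonzero, while all higher differences vanish, so the minimal degree is 1.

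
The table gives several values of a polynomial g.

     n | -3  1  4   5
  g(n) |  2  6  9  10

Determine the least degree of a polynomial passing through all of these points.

Divided differences on the nodes -3, 1, 4, 5:
  order 0: 2  6  9  10
  order 1: 1  1  1
  order 2: 0  0
  order 3: 0
The order-1 divided differences are all 1 (nonzero) and every higher order vanishes, so the data lies on a polynomial of degree exactly 1.

1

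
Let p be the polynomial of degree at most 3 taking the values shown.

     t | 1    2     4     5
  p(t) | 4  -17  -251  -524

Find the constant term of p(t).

1

Write p(t) = at^3 + bt^2 + ct + d. Substituting each data point gives a linear system:
  a + b + c + d = 4
  8a + 4b + 2c + d = -17
  64a + 16b + 4c + d = -251
  125a + 25b + 5c + d = -524
Solving the system yields a = -5, b = 3, c = 5, d = 1.
So p(t) = -5t³ + 3t² + 5t + 1.
The constant term is 1.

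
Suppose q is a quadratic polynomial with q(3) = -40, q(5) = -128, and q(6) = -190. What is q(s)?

Using the Lagrange interpolation formula with nodes 3, 5, 6:
  L_0(s) = (s - 5)(s - 6) / 6
  L_1(s) = (s - 3)(s - 6) / -2
  L_2(s) = (s - 3)(s - 5) / 3
Then q(s) = -40·L_0(s) - 128·L_1(s) - 190·L_2(s).
Expanding and collecting terms gives q(s) = -6s² + 4s + 2.
Check: q(3) = -40. ✓

q(s) = -6s^2 + 4s + 2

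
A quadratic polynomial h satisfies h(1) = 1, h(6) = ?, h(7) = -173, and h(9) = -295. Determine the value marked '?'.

The 3 known points determine the degree-2 polynomial uniquely.
Write h(u) = au^2 + bu + c. Substituting each data point gives a linear system:
  a + b + c = 1
  49a + 7b + c = -173
  81a + 9b + c = -295
Solving the system yields a = -4, b = 3, c = 2.
So h(u) = -4u² + 3u + 2.
Then h(6) = -124.

-124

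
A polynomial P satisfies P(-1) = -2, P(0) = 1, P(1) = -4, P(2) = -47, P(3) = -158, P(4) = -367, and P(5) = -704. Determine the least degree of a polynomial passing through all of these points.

Forward differences of the values at x = -1, 0, 1, 2, 3, 4, 5:
  P  : -2  1  -4  -47  -158  -367  -704
  Δ  : 3  -5  -43  -111  -209  -337
  Δ^2: -8  -38  -68  -98  -128
  Δ^3: -30  -30  -30  -30
  Δ^4: 0  0  0
  Δ^5: 0  0
  Δ^6: 0
The third differences are constant (-30) and nonzero, while all higher differences vanish, so the minimal degree is 3.

3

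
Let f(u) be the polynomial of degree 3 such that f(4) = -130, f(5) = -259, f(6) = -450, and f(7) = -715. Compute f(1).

Using the Lagrange interpolation formula with nodes 4, 5, 6, 7:
  L_0(u) = (u - 5)(u - 6)(u - 7) / -6
  L_1(u) = (u - 4)(u - 6)(u - 7) / 2
  L_2(u) = (u - 4)(u - 5)(u - 7) / -2
  L_3(u) = (u - 4)(u - 5)(u - 6) / 6
Then f(u) = -130·L_0(u) - 259·L_1(u) - 450·L_2(u) - 715·L_3(u).
Expanding and collecting terms gives f(u) = -2u³ - u² + 2u + 6.
Evaluating at u = 1: f(1) = 5.

5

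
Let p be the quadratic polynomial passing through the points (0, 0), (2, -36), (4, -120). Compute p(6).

-252

Using the Lagrange interpolation formula with nodes 0, 2, 4:
  L_0(s) = (s - 2)(s - 4) / 8
  L_1(s) = s(s - 4) / -4
  L_2(s) = s(s - 2) / 8
Then p(s) = 0·L_0(s) - 36·L_1(s) - 120·L_2(s).
Expanding and collecting terms gives p(s) = -6s^2 - 6s.
Evaluating at s = 6: p(6) = -252.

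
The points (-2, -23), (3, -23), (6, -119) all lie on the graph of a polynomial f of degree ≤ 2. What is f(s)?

Write f(s) = as^2 + bs + c. Substituting each data point gives a linear system:
  4a - 2b + c = -23
  9a + 3b + c = -23
  36a + 6b + c = -119
Solving the system yields a = -4, b = 4, c = 1.
So f(s) = -4s² + 4s + 1.
Check: f(-2) = -23. ✓

f(s) = -4s^2 + 4s + 1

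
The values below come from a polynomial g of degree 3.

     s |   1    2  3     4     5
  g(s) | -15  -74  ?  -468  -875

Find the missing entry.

-213

The 4 known points determine the degree-3 polynomial uniquely.
Write g(s) = as^3 + bs^2 + cs + d. Substituting each data point gives a linear system:
  a + b + c + d = -15
  8a + 4b + 2c + d = -74
  64a + 16b + 4c + d = -468
  125a + 25b + 5c + d = -875
Solving the system yields a = -6, b = -4, c = -5, d = 0.
So g(s) = -6s^3 - 4s^2 - 5s.
Then g(3) = -213.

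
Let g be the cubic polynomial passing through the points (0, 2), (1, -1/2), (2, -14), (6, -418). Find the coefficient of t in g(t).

-1

Write g(t) = at^3 + bt^2 + ct + d. Substituting each data point gives a linear system:
  d = 2
  a + b + c + d = -1/2
  8a + 4b + 2c + d = -14
  216a + 36b + 6c + d = -418
Solving the system yields a = -2, b = 1/2, c = -1, d = 2.
So g(t) = -2t^3 + (1/2)t^2 - t + 2.
The coefficient of t is -1.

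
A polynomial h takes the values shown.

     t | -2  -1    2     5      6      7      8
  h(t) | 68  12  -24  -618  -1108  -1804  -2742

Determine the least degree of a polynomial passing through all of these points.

3

Divided differences on the nodes -2, -1, 2, 5, 6, 7, 8:
  order 0: 68  12  -24  -618  -1108  -1804  -2742
  order 1: -56  -12  -198  -490  -696  -938
  order 2: 11  -31  -73  -103  -121
  order 3: -6  -6  -6  -6
  order 4: 0  0  0
  order 5: 0  0
  order 6: 0
The order-3 divided differences are all -6 (nonzero) and every higher order vanishes, so the data lies on a polynomial of degree exactly 3.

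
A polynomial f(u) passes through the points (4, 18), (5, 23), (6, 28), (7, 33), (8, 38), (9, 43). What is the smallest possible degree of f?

Forward differences of the values at u = 4, 5, 6, 7, 8, 9:
  f  : 18  23  28  33  38  43
  Δ  : 5  5  5  5  5
  Δ^2: 0  0  0  0
  Δ^3: 0  0  0
  Δ^4: 0  0
  Δ^5: 0
The first differences are constant (5) and nonzero, while all higher differences vanish, so the minimal degree is 1.

1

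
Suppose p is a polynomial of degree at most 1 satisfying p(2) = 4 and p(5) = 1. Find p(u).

p(u) = -u + 6

Using the Lagrange interpolation formula with nodes 2, 5:
  L_0(u) = (u - 5) / -3
  L_1(u) = (u - 2) / 3
Then p(u) = 4·L_0(u) + 1·L_1(u).
Expanding and collecting terms gives p(u) = -u + 6.
Check: p(2) = 4. ✓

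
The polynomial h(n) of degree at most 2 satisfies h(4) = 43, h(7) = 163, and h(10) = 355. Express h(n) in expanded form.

h(n) = 4n^2 - 4n - 5

Using the Lagrange interpolation formula with nodes 4, 7, 10:
  L_0(n) = (n - 7)(n - 10) / 18
  L_1(n) = (n - 4)(n - 10) / -9
  L_2(n) = (n - 4)(n - 7) / 18
Then h(n) = 43·L_0(n) + 163·L_1(n) + 355·L_2(n).
Expanding and collecting terms gives h(n) = 4n² - 4n - 5.
Check: h(7) = 163. ✓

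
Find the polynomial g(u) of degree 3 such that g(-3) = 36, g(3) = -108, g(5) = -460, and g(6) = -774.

Write g(u) = au^3 + bu^2 + cu + d. Substituting each data point gives a linear system:
  -27a + 9b - 3c + d = 36
  27a + 9b + 3c + d = -108
  125a + 25b + 5c + d = -460
  216a + 36b + 6c + d = -774
Solving the system yields a = -3, b = -4, c = 3, d = 0.
So g(u) = -3u^3 - 4u^2 + 3u.
Check: g(3) = -108. ✓

g(u) = -3u^3 - 4u^2 + 3u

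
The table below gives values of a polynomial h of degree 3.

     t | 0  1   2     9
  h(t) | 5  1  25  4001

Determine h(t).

Write h(t) = at^3 + bt^2 + ct + d. Substituting each data point gives a linear system:
  d = 5
  a + b + c + d = 1
  8a + 4b + 2c + d = 25
  729a + 81b + 9c + d = 4001
Solving the system yields a = 6, b = -4, c = -6, d = 5.
So h(t) = 6t^3 - 4t^2 - 6t + 5.
Check: h(2) = 25. ✓

h(t) = 6t^3 - 4t^2 - 6t + 5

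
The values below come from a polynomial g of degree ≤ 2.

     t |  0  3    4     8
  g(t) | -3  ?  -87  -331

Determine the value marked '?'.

-51

The 3 known points determine the degree-2 polynomial uniquely.
Write g(t) = at^2 + bt + c. Substituting each data point gives a linear system:
  c = -3
  16a + 4b + c = -87
  64a + 8b + c = -331
Solving the system yields a = -5, b = -1, c = -3.
So g(t) = -5t² - t - 3.
Then g(3) = -51.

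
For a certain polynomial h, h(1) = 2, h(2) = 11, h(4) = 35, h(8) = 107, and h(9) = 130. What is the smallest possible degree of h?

2

Divided differences on the nodes 1, 2, 4, 8, 9:
  order 0: 2  11  35  107  130
  order 1: 9  12  18  23
  order 2: 1  1  1
  order 3: 0  0
  order 4: 0
The order-2 divided differences are all 1 (nonzero) and every higher order vanishes, so the data lies on a polynomial of degree exactly 2.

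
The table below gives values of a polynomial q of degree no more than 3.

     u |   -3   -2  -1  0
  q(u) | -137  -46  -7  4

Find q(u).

Write q(u) = au^3 + bu^2 + cu + d. Substituting each data point gives a linear system:
  -27a + 9b - 3c + d = -137
  -8a + 4b - 2c + d = -46
  -a + b - c + d = -7
  d = 4
Solving the system yields a = 4, b = -2, c = 5, d = 4.
So q(u) = 4u³ - 2u² + 5u + 4.
Check: q(-1) = -7. ✓

q(u) = 4u^3 - 2u^2 + 5u + 4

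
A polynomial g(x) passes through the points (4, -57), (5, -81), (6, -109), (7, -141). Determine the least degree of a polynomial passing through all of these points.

Forward differences of the values at x = 4, 5, 6, 7:
  g  : -57  -81  -109  -141
  Δ  : -24  -28  -32
  Δ^2: -4  -4
  Δ^3: 0
The second differences are constant (-4) and nonzero, while all higher differences vanish, so the minimal degree is 2.

2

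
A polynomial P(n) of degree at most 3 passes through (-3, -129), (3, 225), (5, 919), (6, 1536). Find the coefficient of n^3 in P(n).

Write P(n) = an^3 + bn^2 + cn + d. Substituting each data point gives a linear system:
  -27a + 9b - 3c + d = -129
  27a + 9b + 3c + d = 225
  125a + 25b + 5c + d = 919
  216a + 36b + 6c + d = 1536
Solving the system yields a = 6, b = 6, c = 5, d = -6.
So P(n) = 6n^3 + 6n^2 + 5n - 6.
The leading coefficient is 6.

6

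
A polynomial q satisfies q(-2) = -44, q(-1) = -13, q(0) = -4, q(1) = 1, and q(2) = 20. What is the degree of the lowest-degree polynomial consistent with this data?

Forward differences of the values at t = -2, -1, 0, 1, 2:
  q  : -44  -13  -4  1  20
  Δ  : 31  9  5  19
  Δ^2: -22  -4  14
  Δ^3: 18  18
  Δ^4: 0
The third differences are constant (18) and nonzero, while all higher differences vanish, so the minimal degree is 3.

3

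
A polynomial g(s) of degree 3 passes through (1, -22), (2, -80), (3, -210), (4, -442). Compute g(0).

-6

Forward differences of the values at s = 1, 2, 3, 4:
  g  : -22  -80  -210  -442
  Δ  : -58  -130  -232
  Δ^2: -72  -102
  Δ^3: -30
The third differences are constant, confirming degree 3.
Interpolating (Newton forward form) and evaluating at s = 0 gives g(0) = -6.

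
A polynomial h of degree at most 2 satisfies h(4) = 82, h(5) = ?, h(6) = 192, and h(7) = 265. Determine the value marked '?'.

131

On equispaced nodes a degree-2 polynomial has vanishing third forward difference, so
  - h(4) + 3·h(5) - 3·h(6) + h(7) = 0.
Substituting the known values and solving for h(5):
  3·h(5) = 393
  h(5) = 131.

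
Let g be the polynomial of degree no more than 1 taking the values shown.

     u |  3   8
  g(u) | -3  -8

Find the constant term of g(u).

Write g(u) = au + b. Substituting each data point gives a linear system:
  3a + b = -3
  8a + b = -8
Solving the system yields a = -1, b = 0.
So g(u) = -u.
The constant term is 0.

0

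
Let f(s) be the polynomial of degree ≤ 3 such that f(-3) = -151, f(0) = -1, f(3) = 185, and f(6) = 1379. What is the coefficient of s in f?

2

Write f(s) = as^3 + bs^2 + cs + d. Substituting each data point gives a linear system:
  -27a + 9b - 3c + d = -151
  d = -1
  27a + 9b + 3c + d = 185
  216a + 36b + 6c + d = 1379
Solving the system yields a = 6, b = 2, c = 2, d = -1.
So f(s) = 6s³ + 2s² + 2s - 1.
The coefficient of s is 2.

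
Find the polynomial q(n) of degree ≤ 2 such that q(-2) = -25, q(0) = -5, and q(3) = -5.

q(n) = -2n^2 + 6n - 5

Write q(n) = an^2 + bn + c. Substituting each data point gives a linear system:
  4a - 2b + c = -25
  c = -5
  9a + 3b + c = -5
Solving the system yields a = -2, b = 6, c = -5.
So q(n) = -2n² + 6n - 5.
Check: q(0) = -5. ✓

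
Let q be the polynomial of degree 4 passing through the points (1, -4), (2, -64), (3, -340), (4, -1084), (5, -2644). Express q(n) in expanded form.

q(n) = -4n^4 - 2n^3 + 4n^2 + 2n - 4

Write q(n) = an^4 + bn^3 + cn^2 + dn + e. Substituting each data point gives a linear system:
  a + b + c + d + e = -4
  16a + 8b + 4c + 2d + e = -64
  81a + 27b + 9c + 3d + e = -340
  256a + 64b + 16c + 4d + e = -1084
  625a + 125b + 25c + 5d + e = -2644
Solving the system yields a = -4, b = -2, c = 4, d = 2, e = -4.
So q(n) = -4n^4 - 2n^3 + 4n^2 + 2n - 4.
Check: q(2) = -64. ✓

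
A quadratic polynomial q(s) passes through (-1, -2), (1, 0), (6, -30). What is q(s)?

q(s) = -s^2 + s

Using the Lagrange interpolation formula with nodes -1, 1, 6:
  L_0(s) = (s - 1)(s - 6) / 14
  L_1(s) = (s + 1)(s - 6) / -10
  L_2(s) = (s + 1)(s - 1) / 35
Then q(s) = -2·L_0(s) + 0·L_1(s) - 30·L_2(s).
Expanding and collecting terms gives q(s) = -s^2 + s.
Check: q(1) = 0. ✓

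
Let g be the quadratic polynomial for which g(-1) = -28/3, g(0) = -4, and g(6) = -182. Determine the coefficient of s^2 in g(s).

Write g(s) = as^2 + bs + c. Substituting each data point gives a linear system:
  a - b + c = -28/3
  c = -4
  36a + 6b + c = -182
Solving the system yields a = -5, b = 1/3, c = -4.
So g(s) = -5s² + (1/3)s - 4.
The leading coefficient is -5.

-5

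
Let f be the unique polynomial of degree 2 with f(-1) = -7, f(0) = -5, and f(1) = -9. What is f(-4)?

Write f(t) = at^2 + bt + c. Substituting each data point gives a linear system:
  a - b + c = -7
  c = -5
  a + b + c = -9
Solving the system yields a = -3, b = -1, c = -5.
So f(t) = -3t² - t - 5.
Then f(-4) = -49.

-49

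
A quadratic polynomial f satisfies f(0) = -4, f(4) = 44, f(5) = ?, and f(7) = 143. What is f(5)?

The 3 known points determine the degree-2 polynomial uniquely.
Write f(t) = at^2 + bt + c. Substituting each data point gives a linear system:
  c = -4
  16a + 4b + c = 44
  49a + 7b + c = 143
Solving the system yields a = 3, b = 0, c = -4.
So f(t) = 3t^2 - 4.
Then f(5) = 71.

71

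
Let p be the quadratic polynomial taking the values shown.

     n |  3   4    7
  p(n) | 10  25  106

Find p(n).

p(n) = 3n^2 - 6n + 1

Write p(n) = an^2 + bn + c. Substituting each data point gives a linear system:
  9a + 3b + c = 10
  16a + 4b + c = 25
  49a + 7b + c = 106
Solving the system yields a = 3, b = -6, c = 1.
So p(n) = 3n² - 6n + 1.
Check: p(3) = 10. ✓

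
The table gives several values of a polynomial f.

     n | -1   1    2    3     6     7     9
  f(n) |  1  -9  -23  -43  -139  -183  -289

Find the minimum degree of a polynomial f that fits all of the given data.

Divided differences on the nodes -1, 1, 2, 3, 6, 7, 9:
  order 0: 1  -9  -23  -43  -139  -183  -289
  order 1: -5  -14  -20  -32  -44  -53
  order 2: -3  -3  -3  -3  -3
  order 3: 0  0  0  0
  order 4: 0  0  0
  order 5: 0  0
  order 6: 0
The order-2 divided differences are all -3 (nonzero) and every higher order vanishes, so the data lies on a polynomial of degree exactly 2.

2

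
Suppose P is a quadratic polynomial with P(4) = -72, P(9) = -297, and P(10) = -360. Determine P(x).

Using the Lagrange interpolation formula with nodes 4, 9, 10:
  L_0(x) = (x - 9)(x - 10) / 30
  L_1(x) = (x - 4)(x - 10) / -5
  L_2(x) = (x - 4)(x - 9) / 6
Then P(x) = -72·L_0(x) - 297·L_1(x) - 360·L_2(x).
Expanding and collecting terms gives P(x) = -3x^2 - 6x.
Check: P(4) = -72. ✓

P(x) = -3x^2 - 6x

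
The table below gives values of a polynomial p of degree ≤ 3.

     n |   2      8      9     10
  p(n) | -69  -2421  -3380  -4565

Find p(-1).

0

Write p(n) = an^3 + bn^2 + cn + d. Substituting each data point gives a linear system:
  8a + 4b + 2c + d = -69
  512a + 64b + 8c + d = -2421
  729a + 81b + 9c + d = -3380
  1000a + 100b + 10c + d = -4565
Solving the system yields a = -4, b = -5, c = -6, d = -5.
So p(n) = -4n³ - 5n² - 6n - 5.
Then p(-1) = 0.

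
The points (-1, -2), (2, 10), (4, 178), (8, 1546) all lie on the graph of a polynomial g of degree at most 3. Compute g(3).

66

Using the Lagrange interpolation formula with nodes -1, 2, 4, 8:
  L_0(u) = (u - 2)(u - 4)(u - 8) / -135
  L_1(u) = (u + 1)(u - 4)(u - 8) / 36
  L_2(u) = (u + 1)(u - 2)(u - 8) / -40
  L_3(u) = (u + 1)(u - 2)(u - 4) / 216
Then g(u) = -2·L_0(u) + 10·L_1(u) + 178·L_2(u) + 1546·L_3(u).
Expanding and collecting terms gives g(u) = 3u^3 + u^2 - 6u - 6.
Evaluating at u = 3: g(3) = 66.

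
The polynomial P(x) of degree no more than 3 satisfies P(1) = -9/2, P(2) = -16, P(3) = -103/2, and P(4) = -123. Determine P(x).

Write P(x) = ax^3 + bx^2 + cx + d. Substituting each data point gives a linear system:
  a + b + c + d = -9/2
  8a + 4b + 2c + d = -16
  27a + 9b + 3c + d = -103/2
  64a + 16b + 4c + d = -123
Solving the system yields a = -2, b = 0, c = 5/2, d = -5.
So P(x) = -2x^3 + (5/2)x - 5.
Check: P(3) = -103/2. ✓

P(x) = -2x^3 + (5/2)x - 5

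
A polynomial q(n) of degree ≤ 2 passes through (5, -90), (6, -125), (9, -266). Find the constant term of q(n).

-5

Write q(n) = an^2 + bn + c. Substituting each data point gives a linear system:
  25a + 5b + c = -90
  36a + 6b + c = -125
  81a + 9b + c = -266
Solving the system yields a = -3, b = -2, c = -5.
So q(n) = -3n^2 - 2n - 5.
The constant term is -5.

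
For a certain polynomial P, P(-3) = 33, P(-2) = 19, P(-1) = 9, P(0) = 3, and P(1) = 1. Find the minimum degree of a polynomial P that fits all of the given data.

2

Forward differences of the values at s = -3, -2, -1, 0, 1:
  P  : 33  19  9  3  1
  Δ  : -14  -10  -6  -2
  Δ^2: 4  4  4
  Δ^3: 0  0
  Δ^4: 0
The second differences are constant (4) and nonzero, while all higher differences vanish, so the minimal degree is 2.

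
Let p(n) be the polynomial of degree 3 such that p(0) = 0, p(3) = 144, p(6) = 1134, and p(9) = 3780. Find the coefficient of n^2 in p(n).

Write p(n) = an^3 + bn^2 + cn + d. Substituting each data point gives a linear system:
  d = 0
  27a + 9b + 3c + d = 144
  216a + 36b + 6c + d = 1134
  729a + 81b + 9c + d = 3780
Solving the system yields a = 5, b = 2, c = -3, d = 0.
So p(n) = 5n³ + 2n² - 3n.
The coefficient of n^2 is 2.

2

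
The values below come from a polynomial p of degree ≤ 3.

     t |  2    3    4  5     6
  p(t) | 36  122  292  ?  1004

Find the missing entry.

On equispaced nodes a degree-3 polynomial has vanishing fourth forward difference, so
  p(2) - 4·p(3) + 6·p(4) - 4·p(5) + p(6) = 0.
Substituting the known values and solving for p(5):
  -4·p(5) = -2304
  p(5) = 576.

576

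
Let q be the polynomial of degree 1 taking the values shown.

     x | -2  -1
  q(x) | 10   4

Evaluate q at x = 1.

-8

Using the Lagrange interpolation formula with nodes -2, -1:
  L_0(x) = (x + 1) / -1
  L_1(x) = (x + 2) / 1
Then q(x) = 10·L_0(x) + 4·L_1(x).
Expanding and collecting terms gives q(x) = -6x - 2.
Evaluating at x = 1: q(1) = -8.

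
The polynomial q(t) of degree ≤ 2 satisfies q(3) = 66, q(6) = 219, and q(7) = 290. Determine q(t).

Write q(t) = at^2 + bt + c. Substituting each data point gives a linear system:
  9a + 3b + c = 66
  36a + 6b + c = 219
  49a + 7b + c = 290
Solving the system yields a = 5, b = 6, c = 3.
So q(t) = 5t^2 + 6t + 3.
Check: q(6) = 219. ✓

q(t) = 5t^2 + 6t + 3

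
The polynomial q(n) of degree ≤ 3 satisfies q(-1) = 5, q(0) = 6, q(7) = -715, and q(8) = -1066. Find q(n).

Using the Lagrange interpolation formula with nodes -1, 0, 7, 8:
  L_0(n) = n(n - 7)(n - 8) / -72
  L_1(n) = (n + 1)(n - 7)(n - 8) / 56
  L_2(n) = (n + 1)n(n - 8) / -56
  L_3(n) = (n + 1)n(n - 7) / 72
Then q(n) = 5·L_0(n) + 6·L_1(n) - 715·L_2(n) - 1066·L_3(n).
Expanding and collecting terms gives q(n) = -2n^3 - n^2 + 2n + 6.
Check: q(-1) = 5. ✓

q(n) = -2n^3 - n^2 + 2n + 6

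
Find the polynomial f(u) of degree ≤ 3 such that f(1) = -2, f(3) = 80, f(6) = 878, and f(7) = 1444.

f(u) = 5u^3 - 5u^2 - 4u + 2

Using the Lagrange interpolation formula with nodes 1, 3, 6, 7:
  L_0(u) = (u - 3)(u - 6)(u - 7) / -60
  L_1(u) = (u - 1)(u - 6)(u - 7) / 24
  L_2(u) = (u - 1)(u - 3)(u - 7) / -15
  L_3(u) = (u - 1)(u - 3)(u - 6) / 24
Then f(u) = -2·L_0(u) + 80·L_1(u) + 878·L_2(u) + 1444·L_3(u).
Expanding and collecting terms gives f(u) = 5u^3 - 5u^2 - 4u + 2.
Check: f(1) = -2. ✓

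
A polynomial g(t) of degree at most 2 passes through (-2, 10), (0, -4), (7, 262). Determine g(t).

Using the Lagrange interpolation formula with nodes -2, 0, 7:
  L_0(t) = t(t - 7) / 18
  L_1(t) = (t + 2)(t - 7) / -14
  L_2(t) = (t + 2)t / 63
Then g(t) = 10·L_0(t) - 4·L_1(t) + 262·L_2(t).
Expanding and collecting terms gives g(t) = 5t^2 + 3t - 4.
Check: g(-2) = 10. ✓

g(t) = 5t^2 + 3t - 4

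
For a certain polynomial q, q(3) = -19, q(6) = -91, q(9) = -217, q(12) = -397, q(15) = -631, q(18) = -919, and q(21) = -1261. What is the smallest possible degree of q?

2

Forward differences of the values at n = 3, 6, 9, 12, 15, 18, 21:
  q  : -19  -91  -217  -397  -631  -919  -1261
  Δ  : -72  -126  -180  -234  -288  -342
  Δ^2: -54  -54  -54  -54  -54
  Δ^3: 0  0  0  0
  Δ^4: 0  0  0
  Δ^5: 0  0
  Δ^6: 0
The second differences are constant (-54) and nonzero, while all higher differences vanish, so the minimal degree is 2.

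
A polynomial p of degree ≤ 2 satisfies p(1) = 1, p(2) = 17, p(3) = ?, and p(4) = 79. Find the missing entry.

The 3 known points determine the degree-2 polynomial uniquely.
Write p(t) = at^2 + bt + c. Substituting each data point gives a linear system:
  a + b + c = 1
  4a + 2b + c = 17
  16a + 4b + c = 79
Solving the system yields a = 5, b = 1, c = -5.
So p(t) = 5t² + t - 5.
Then p(3) = 43.

43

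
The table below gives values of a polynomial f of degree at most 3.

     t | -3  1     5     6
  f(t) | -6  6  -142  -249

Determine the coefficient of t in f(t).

Write f(t) = at^3 + bt^2 + ct + d. Substituting each data point gives a linear system:
  -27a + 9b - 3c + d = -6
  a + b + c + d = 6
  125a + 25b + 5c + d = -142
  216a + 36b + 6c + d = -249
Solving the system yields a = -1, b = -2, c = 6, d = 3.
So f(t) = -t³ - 2t² + 6t + 3.
The coefficient of t is 6.

6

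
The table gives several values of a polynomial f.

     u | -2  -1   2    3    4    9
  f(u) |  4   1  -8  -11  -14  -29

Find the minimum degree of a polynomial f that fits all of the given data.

1

Divided differences on the nodes -2, -1, 2, 3, 4, 9:
  order 0: 4  1  -8  -11  -14  -29
  order 1: -3  -3  -3  -3  -3
  order 2: 0  0  0  0
  order 3: 0  0  0
  order 4: 0  0
  order 5: 0
The order-1 divided differences are all -3 (nonzero) and every higher order vanishes, so the data lies on a polynomial of degree exactly 1.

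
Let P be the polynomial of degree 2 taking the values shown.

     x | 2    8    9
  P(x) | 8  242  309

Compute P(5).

89

Write P(x) = ax^2 + bx + c. Substituting each data point gives a linear system:
  4a + 2b + c = 8
  64a + 8b + c = 242
  81a + 9b + c = 309
Solving the system yields a = 4, b = -1, c = -6.
So P(x) = 4x^2 - x - 6.
Then P(5) = 89.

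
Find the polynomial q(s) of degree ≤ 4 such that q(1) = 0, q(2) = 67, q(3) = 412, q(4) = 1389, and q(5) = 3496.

q(s) = 6s^4 - s^3 - 5s^2 - s + 1

Using the Lagrange interpolation formula with nodes 1, 2, 3, 4, 5:
  L_0(s) = (s - 2)(s - 3)(s - 4)(s - 5) / 24
  L_1(s) = (s - 1)(s - 3)(s - 4)(s - 5) / -6
  L_2(s) = (s - 1)(s - 2)(s - 4)(s - 5) / 4
  L_3(s) = (s - 1)(s - 2)(s - 3)(s - 5) / -6
  L_4(s) = (s - 1)(s - 2)(s - 3)(s - 4) / 24
Then q(s) = 0·L_0(s) + 67·L_1(s) + 412·L_2(s) + 1389·L_3(s) + 3496·L_4(s).
Expanding and collecting terms gives q(s) = 6s⁴ - s³ - 5s² - s + 1.
Check: q(2) = 67. ✓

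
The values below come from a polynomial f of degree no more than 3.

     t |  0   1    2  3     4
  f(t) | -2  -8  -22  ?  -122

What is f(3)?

-56

On equispaced nodes a degree-3 polynomial has vanishing fourth forward difference, so
  f(0) - 4·f(1) + 6·f(2) - 4·f(3) + f(4) = 0.
Substituting the known values and solving for f(3):
  -4·f(3) = 224
  f(3) = -56.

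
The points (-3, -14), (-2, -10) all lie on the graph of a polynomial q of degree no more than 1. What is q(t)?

Using the Lagrange interpolation formula with nodes -3, -2:
  L_0(t) = (t + 2) / -1
  L_1(t) = (t + 3) / 1
Then q(t) = -14·L_0(t) - 10·L_1(t).
Expanding and collecting terms gives q(t) = 4t - 2.
Check: q(-2) = -10. ✓

q(t) = 4t - 2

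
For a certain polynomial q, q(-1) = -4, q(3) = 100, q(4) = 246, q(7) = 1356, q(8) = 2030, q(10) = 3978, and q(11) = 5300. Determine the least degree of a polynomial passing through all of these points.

Divided differences on the nodes -1, 3, 4, 7, 8, 10, 11:
  order 0: -4  100  246  1356  2030  3978  5300
  order 1: 26  146  370  674  974  1322
  order 2: 24  56  76  100  116
  order 3: 4  4  4  4
  order 4: 0  0  0
  order 5: 0  0
  order 6: 0
The order-3 divided differences are all 4 (nonzero) and every higher order vanishes, so the data lies on a polynomial of degree exactly 3.

3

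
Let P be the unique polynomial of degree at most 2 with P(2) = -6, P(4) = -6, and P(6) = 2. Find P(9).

29

Using the Lagrange interpolation formula with nodes 2, 4, 6:
  L_0(u) = (u - 4)(u - 6) / 8
  L_1(u) = (u - 2)(u - 6) / -4
  L_2(u) = (u - 2)(u - 4) / 8
Then P(u) = -6·L_0(u) - 6·L_1(u) + 2·L_2(u).
Expanding and collecting terms gives P(u) = u^2 - 6u + 2.
Evaluating at u = 9: P(9) = 29.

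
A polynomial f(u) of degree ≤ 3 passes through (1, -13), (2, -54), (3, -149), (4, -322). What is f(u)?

Write f(u) = au^3 + bu^2 + cu + d. Substituting each data point gives a linear system:
  a + b + c + d = -13
  8a + 4b + 2c + d = -54
  27a + 9b + 3c + d = -149
  64a + 16b + 4c + d = -322
Solving the system yields a = -4, b = -3, c = -4, d = -2.
So f(u) = -4u^3 - 3u^2 - 4u - 2.
Check: f(4) = -322. ✓

f(u) = -4u^3 - 3u^2 - 4u - 2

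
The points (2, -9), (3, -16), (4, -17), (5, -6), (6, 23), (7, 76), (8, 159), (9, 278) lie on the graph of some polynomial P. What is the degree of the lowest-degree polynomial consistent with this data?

Forward differences of the values at x = 2, 3, 4, 5, 6, 7, 8, 9:
  P  : -9  -16  -17  -6  23  76  159  278
  Δ  : -7  -1  11  29  53  83  119
  Δ^2: 6  12  18  24  30  36
  Δ^3: 6  6  6  6  6
  Δ^4: 0  0  0  0
  Δ^5: 0  0  0
  Δ^6: 0  0
  Δ^7: 0
The third differences are constant (6) and nonzero, while all higher differences vanish, so the minimal degree is 3.

3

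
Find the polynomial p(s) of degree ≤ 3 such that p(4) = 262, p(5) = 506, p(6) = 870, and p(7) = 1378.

p(s) = 4s^3 + 6

Using the Lagrange interpolation formula with nodes 4, 5, 6, 7:
  L_0(s) = (s - 5)(s - 6)(s - 7) / -6
  L_1(s) = (s - 4)(s - 6)(s - 7) / 2
  L_2(s) = (s - 4)(s - 5)(s - 7) / -2
  L_3(s) = (s - 4)(s - 5)(s - 6) / 6
Then p(s) = 262·L_0(s) + 506·L_1(s) + 870·L_2(s) + 1378·L_3(s).
Expanding and collecting terms gives p(s) = 4s³ + 6.
Check: p(5) = 506. ✓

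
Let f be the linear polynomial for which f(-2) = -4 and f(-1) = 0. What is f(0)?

4

Using the Lagrange interpolation formula with nodes -2, -1:
  L_0(u) = (u + 1) / -1
  L_1(u) = (u + 2) / 1
Then f(u) = -4·L_0(u) + 0·L_1(u).
Expanding and collecting terms gives f(u) = 4u + 4.
Evaluating at u = 0: f(0) = 4.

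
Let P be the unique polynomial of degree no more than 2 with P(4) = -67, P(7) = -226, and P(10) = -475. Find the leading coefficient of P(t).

Write P(t) = at^2 + bt + c. Substituting each data point gives a linear system:
  16a + 4b + c = -67
  49a + 7b + c = -226
  100a + 10b + c = -475
Solving the system yields a = -5, b = 2, c = 5.
So P(t) = -5t² + 2t + 5.
The leading coefficient is -5.

-5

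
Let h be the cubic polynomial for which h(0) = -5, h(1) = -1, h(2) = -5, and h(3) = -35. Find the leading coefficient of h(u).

Write h(u) = au^3 + bu^2 + cu + d. Substituting each data point gives a linear system:
  d = -5
  a + b + c + d = -1
  8a + 4b + 2c + d = -5
  27a + 9b + 3c + d = -35
Solving the system yields a = -3, b = 5, c = 2, d = -5.
So h(u) = -3u³ + 5u² + 2u - 5.
The leading coefficient is -3.

-3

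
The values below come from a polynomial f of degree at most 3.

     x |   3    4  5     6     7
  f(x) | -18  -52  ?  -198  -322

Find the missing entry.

-110

On equispaced nodes a degree-3 polynomial has vanishing fourth forward difference, so
  f(3) - 4·f(4) + 6·f(5) - 4·f(6) + f(7) = 0.
Substituting the known values and solving for f(5):
  6·f(5) = -660
  f(5) = -110.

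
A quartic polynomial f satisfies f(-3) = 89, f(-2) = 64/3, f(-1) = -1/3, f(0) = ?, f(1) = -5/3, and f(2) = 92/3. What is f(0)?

On equispaced nodes a degree-4 polynomial has vanishing fifth forward difference, so
  - f(-3) + 5·f(-2) - 10·f(-1) + 10·f(0) - 5·f(1) + f(2) = 0.
Substituting the known values and solving for f(0):
  10·f(0) = -60
  f(0) = -6.

-6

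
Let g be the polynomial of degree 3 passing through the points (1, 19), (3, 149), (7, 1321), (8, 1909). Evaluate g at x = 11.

Using the Lagrange interpolation formula with nodes 1, 3, 7, 8:
  L_0(x) = (x - 3)(x - 7)(x - 8) / -84
  L_1(x) = (x - 1)(x - 7)(x - 8) / 40
  L_2(x) = (x - 1)(x - 3)(x - 8) / -24
  L_3(x) = (x - 1)(x - 3)(x - 7) / 35
Then g(x) = 19·L_0(x) + 149·L_1(x) + 1321·L_2(x) + 1909·L_3(x).
Expanding and collecting terms gives g(x) = 3x^3 + 5x^2 + 6x + 5.
Evaluating at x = 11: g(11) = 4669.

4669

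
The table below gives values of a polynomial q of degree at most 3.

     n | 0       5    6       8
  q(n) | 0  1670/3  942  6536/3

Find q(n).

q(n) = 4n^3 + (5/3)n^2 + 3n

Using the Lagrange interpolation formula with nodes 0, 5, 6, 8:
  L_0(n) = (n - 5)(n - 6)(n - 8) / -240
  L_1(n) = n(n - 6)(n - 8) / 15
  L_2(n) = n(n - 5)(n - 8) / -12
  L_3(n) = n(n - 5)(n - 6) / 48
Then q(n) = 0·L_0(n) + 1670/3·L_1(n) + 942·L_2(n) + 6536/3·L_3(n).
Expanding and collecting terms gives q(n) = 4n³ + (5/3)n² + 3n.
Check: q(8) = 6536/3. ✓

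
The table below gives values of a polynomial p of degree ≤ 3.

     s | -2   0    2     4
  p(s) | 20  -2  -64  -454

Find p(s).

p(s) = -6s^3 - 5s^2 + 3s - 2

Write p(s) = as^3 + bs^2 + cs + d. Substituting each data point gives a linear system:
  -8a + 4b - 2c + d = 20
  d = -2
  8a + 4b + 2c + d = -64
  64a + 16b + 4c + d = -454
Solving the system yields a = -6, b = -5, c = 3, d = -2.
So p(s) = -6s³ - 5s² + 3s - 2.
Check: p(2) = -64. ✓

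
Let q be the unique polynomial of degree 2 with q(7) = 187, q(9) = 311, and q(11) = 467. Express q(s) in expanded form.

q(s) = 4s^2 - 2s + 5

Write q(s) = as^2 + bs + c. Substituting each data point gives a linear system:
  49a + 7b + c = 187
  81a + 9b + c = 311
  121a + 11b + c = 467
Solving the system yields a = 4, b = -2, c = 5.
So q(s) = 4s^2 - 2s + 5.
Check: q(7) = 187. ✓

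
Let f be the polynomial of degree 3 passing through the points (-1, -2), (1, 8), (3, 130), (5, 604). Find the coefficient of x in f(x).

0

Write f(x) = ax^3 + bx^2 + cx + d. Substituting each data point gives a linear system:
  -a + b - c + d = -2
  a + b + c + d = 8
  27a + 9b + 3c + d = 130
  125a + 25b + 5c + d = 604
Solving the system yields a = 5, b = -1, c = 0, d = 4.
So f(x) = 5x^3 - x^2 + 4.
The coefficient of x is 0.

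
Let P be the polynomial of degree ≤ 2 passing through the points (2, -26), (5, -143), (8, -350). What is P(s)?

Write P(s) = as^2 + bs + c. Substituting each data point gives a linear system:
  4a + 2b + c = -26
  25a + 5b + c = -143
  64a + 8b + c = -350
Solving the system yields a = -5, b = -4, c = 2.
So P(s) = -5s^2 - 4s + 2.
Check: P(5) = -143. ✓

P(s) = -5s^2 - 4s + 2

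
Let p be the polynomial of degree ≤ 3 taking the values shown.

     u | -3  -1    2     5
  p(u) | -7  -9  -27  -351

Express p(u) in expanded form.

Write p(u) = au^3 + bu^2 + cu + d. Substituting each data point gives a linear system:
  -27a + 9b - 3c + d = -7
  -a + b - c + d = -9
  8a + 4b + 2c + d = -27
  125a + 25b + 5c + d = -351
Solving the system yields a = -2, b = -5, c = 5, d = -1.
So p(u) = -2u³ - 5u² + 5u - 1.
Check: p(-1) = -9. ✓

p(u) = -2u^3 - 5u^2 + 5u - 1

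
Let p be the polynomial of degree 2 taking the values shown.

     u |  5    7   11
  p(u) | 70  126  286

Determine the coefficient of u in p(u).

Write p(u) = au^2 + bu + c. Substituting each data point gives a linear system:
  25a + 5b + c = 70
  49a + 7b + c = 126
  121a + 11b + c = 286
Solving the system yields a = 2, b = 4, c = 0.
So p(u) = 2u^2 + 4u.
The coefficient of u is 4.

4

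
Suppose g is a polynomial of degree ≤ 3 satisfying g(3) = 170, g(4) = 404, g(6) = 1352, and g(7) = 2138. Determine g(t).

Write g(t) = at^3 + bt^2 + ct + d. Substituting each data point gives a linear system:
  27a + 9b + 3c + d = 170
  64a + 16b + 4c + d = 404
  216a + 36b + 6c + d = 1352
  343a + 49b + 7c + d = 2138
Solving the system yields a = 6, b = 2, c = -2, d = -4.
So g(t) = 6t³ + 2t² - 2t - 4.
Check: g(3) = 170. ✓

g(t) = 6t^3 + 2t^2 - 2t - 4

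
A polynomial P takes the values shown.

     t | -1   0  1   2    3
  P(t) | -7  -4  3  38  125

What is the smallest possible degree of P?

Forward differences of the values at t = -1, 0, 1, 2, 3:
  P  : -7  -4  3  38  125
  Δ  : 3  7  35  87
  Δ^2: 4  28  52
  Δ^3: 24  24
  Δ^4: 0
The third differences are constant (24) and nonzero, while all higher differences vanish, so the minimal degree is 3.

3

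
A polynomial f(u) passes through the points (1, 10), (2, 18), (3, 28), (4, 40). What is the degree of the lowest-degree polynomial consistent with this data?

Forward differences of the values at u = 1, 2, 3, 4:
  f  : 10  18  28  40
  Δ  : 8  10  12
  Δ^2: 2  2
  Δ^3: 0
The second differences are constant (2) and nonzero, while all higher differences vanish, so the minimal degree is 2.

2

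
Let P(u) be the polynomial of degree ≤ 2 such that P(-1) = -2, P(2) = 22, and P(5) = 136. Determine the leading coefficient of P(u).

Write P(u) = au^2 + bu + c. Substituting each data point gives a linear system:
  a - b + c = -2
  4a + 2b + c = 22
  25a + 5b + c = 136
Solving the system yields a = 5, b = 3, c = -4.
So P(u) = 5u² + 3u - 4.
The leading coefficient is 5.

5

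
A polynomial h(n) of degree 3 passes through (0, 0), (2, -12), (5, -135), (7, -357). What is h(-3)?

33

Write h(n) = an^3 + bn^2 + cn + d. Substituting each data point gives a linear system:
  d = 0
  8a + 4b + 2c + d = -12
  125a + 25b + 5c + d = -135
  343a + 49b + 7c + d = -357
Solving the system yields a = -1, b = 0, c = -2, d = 0.
So h(n) = -n^3 - 2n.
Then h(-3) = 33.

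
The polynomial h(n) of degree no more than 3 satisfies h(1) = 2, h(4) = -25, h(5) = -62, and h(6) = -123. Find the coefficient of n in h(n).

-3

Write h(n) = an^3 + bn^2 + cn + d. Substituting each data point gives a linear system:
  a + b + c + d = 2
  64a + 16b + 4c + d = -25
  125a + 25b + 5c + d = -62
  216a + 36b + 6c + d = -123
Solving the system yields a = -1, b = 3, c = -3, d = 3.
So h(n) = -n^3 + 3n^2 - 3n + 3.
The coefficient of n is -3.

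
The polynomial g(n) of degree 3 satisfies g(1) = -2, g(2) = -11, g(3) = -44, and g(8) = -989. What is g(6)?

Using the Lagrange interpolation formula with nodes 1, 2, 3, 8:
  L_0(n) = (n - 2)(n - 3)(n - 8) / -14
  L_1(n) = (n - 1)(n - 3)(n - 8) / 6
  L_2(n) = (n - 1)(n - 2)(n - 8) / -10
  L_3(n) = (n - 1)(n - 2)(n - 3) / 210
Then g(n) = -2·L_0(n) - 11·L_1(n) - 44·L_2(n) - 989·L_3(n).
Expanding and collecting terms gives g(n) = -2n^3 + 5n - 5.
Evaluating at n = 6: g(6) = -407.

-407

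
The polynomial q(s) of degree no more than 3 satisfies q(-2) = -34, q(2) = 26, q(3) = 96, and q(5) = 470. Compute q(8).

Write q(s) = as^3 + bs^2 + cs + d. Substituting each data point gives a linear system:
  -8a + 4b - 2c + d = -34
  8a + 4b + 2c + d = 26
  27a + 9b + 3c + d = 96
  125a + 25b + 5c + d = 470
Solving the system yields a = 4, b = -1, c = -1, d = 0.
So q(s) = 4s³ - s² - s.
Then q(8) = 1976.

1976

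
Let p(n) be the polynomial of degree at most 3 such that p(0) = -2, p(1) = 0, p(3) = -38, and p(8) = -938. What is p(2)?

Using the Lagrange interpolation formula with nodes 0, 1, 3, 8:
  L_0(n) = (n - 1)(n - 3)(n - 8) / -24
  L_1(n) = n(n - 3)(n - 8) / 14
  L_2(n) = n(n - 1)(n - 8) / -30
  L_3(n) = n(n - 1)(n - 3) / 280
Then p(n) = -2·L_0(n) + 0·L_1(n) - 38·L_2(n) - 938·L_3(n).
Expanding and collecting terms gives p(n) = -2n^3 + n^2 + 3n - 2.
Evaluating at n = 2: p(2) = -8.

-8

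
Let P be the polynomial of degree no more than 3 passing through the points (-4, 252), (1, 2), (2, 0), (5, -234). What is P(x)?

Write P(x) = ax^3 + bx^2 + cx + d. Substituting each data point gives a linear system:
  -64a + 16b - 4c + d = 252
  a + b + c + d = 2
  8a + 4b + 2c + d = 0
  125a + 25b + 5c + d = -234
Solving the system yields a = -3, b = 5, c = 4, d = -4.
So P(x) = -3x³ + 5x² + 4x - 4.
Check: P(2) = 0. ✓

P(x) = -3x^3 + 5x^2 + 4x - 4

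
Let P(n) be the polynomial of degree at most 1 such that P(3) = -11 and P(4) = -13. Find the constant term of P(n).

-5

Write P(n) = an + b. Substituting each data point gives a linear system:
  3a + b = -11
  4a + b = -13
Solving the system yields a = -2, b = -5.
So P(n) = -2n - 5.
The constant term is -5.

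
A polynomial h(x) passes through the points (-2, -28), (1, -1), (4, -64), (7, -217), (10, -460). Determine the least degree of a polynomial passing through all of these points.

2

Forward differences of the values at x = -2, 1, 4, 7, 10:
  h  : -28  -1  -64  -217  -460
  Δ  : 27  -63  -153  -243
  Δ^2: -90  -90  -90
  Δ^3: 0  0
  Δ^4: 0
The second differences are constant (-90) and nonzero, while all higher differences vanish, so the minimal degree is 2.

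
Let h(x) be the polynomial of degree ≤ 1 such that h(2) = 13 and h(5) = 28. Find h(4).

Using the Lagrange interpolation formula with nodes 2, 5:
  L_0(x) = (x - 5) / -3
  L_1(x) = (x - 2) / 3
Then h(x) = 13·L_0(x) + 28·L_1(x).
Expanding and collecting terms gives h(x) = 5x + 3.
Evaluating at x = 4: h(4) = 23.

23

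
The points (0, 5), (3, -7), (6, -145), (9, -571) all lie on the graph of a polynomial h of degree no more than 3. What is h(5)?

-75

Forward differences of the values at n = 0, 3, 6, 9:
  h  : 5  -7  -145  -571
  Δ  : -12  -138  -426
  Δ^2: -126  -288
  Δ^3: -162
The third differences are constant, confirming degree 3.
Interpolating (Newton forward form) and evaluating at n = 5 gives h(5) = -75.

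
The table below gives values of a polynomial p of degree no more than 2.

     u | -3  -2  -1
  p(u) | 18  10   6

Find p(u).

Write p(u) = au^2 + bu + c. Substituting each data point gives a linear system:
  9a - 3b + c = 18
  4a - 2b + c = 10
  a - b + c = 6
Solving the system yields a = 2, b = 2, c = 6.
So p(u) = 2u² + 2u + 6.
Check: p(-3) = 18. ✓

p(u) = 2u^2 + 2u + 6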